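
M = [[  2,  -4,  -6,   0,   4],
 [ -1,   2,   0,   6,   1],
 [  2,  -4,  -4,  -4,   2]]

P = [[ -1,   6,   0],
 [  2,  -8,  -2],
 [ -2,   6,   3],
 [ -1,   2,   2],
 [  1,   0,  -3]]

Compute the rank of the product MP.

2

First compute MP:
[[  6,   8, -22],
 [  0, -10,   5],
 [  4,  12, -18]]
Now row reduce the product.
R3 ← R3 − (2/3)·R1: [0, 20/3, -10/3]
R3 ← R3 + (2/3)·R2: [0, 0, 0]
2 nonzero rows, so rank(MP) = 2.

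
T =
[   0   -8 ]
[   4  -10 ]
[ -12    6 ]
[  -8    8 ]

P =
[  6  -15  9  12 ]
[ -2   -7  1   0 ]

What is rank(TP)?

2

First compute TP:
[[ 16,  56,  -8,   0],
 [ 44,  10,  26,  48],
 [-84, 138, -102, -144],
 [-64,  64, -64, -96]]
Now row reduce the product.
R2 ← R2 − (11/4)·R1: [0, -144, 48, 48]
R3 ← R3 + (21/4)·R1: [0, 432, -144, -144]
R4 ← R4 + (4)·R1: [0, 288, -96, -96]
R3 ← R3 + (3)·R2: [0, 0, 0, 0]
R4 ← R4 + (2)·R2: [0, 0, 0, 0]
2 nonzero rows, so rank(TP) = 2.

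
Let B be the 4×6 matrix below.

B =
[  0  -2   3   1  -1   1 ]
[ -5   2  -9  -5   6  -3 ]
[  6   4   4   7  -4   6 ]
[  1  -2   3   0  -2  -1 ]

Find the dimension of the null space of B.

Row reduce to echelon form.
Swap R1 ↔ R2
R3 ← R3 + (6/5)·R1: [0, 32/5, -34/5, 1, 16/5, 12/5]
R4 ← R4 + (1/5)·R1: [0, -8/5, 6/5, -1, -4/5, -8/5]
R3 ← R3 + (16/5)·R2: [0, 0, 14/5, 21/5, 0, 28/5]
R4 ← R4 − (4/5)·R2: [0, 0, -6/5, -9/5, 0, -12/5]
R4 ← R4 + (3/7)·R3: [0, 0, 0, 0, 0, 0]
3 nonzero rows, so rank(B) = 3.
B has 6 columns; by rank–nullity, nullity = 6 − 3 = 3.

3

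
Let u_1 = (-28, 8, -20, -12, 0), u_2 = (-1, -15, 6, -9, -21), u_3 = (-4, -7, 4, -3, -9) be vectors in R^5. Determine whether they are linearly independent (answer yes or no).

Form the matrix with these vectors as rows and row reduce.
R2 ← R2 − (1/28)·R1: [0, -107/7, 47/7, -60/7, -21]
R3 ← R3 − (1/7)·R1: [0, -57/7, 48/7, -9/7, -9]
R3 ← R3 − (57/107)·R2: [0, 0, 351/107, 351/107, 234/107]
3 nonzero rows, so the 3 vectors span a space of dimension 3.
Since 3 = 3, the vectors are linearly independent.

yes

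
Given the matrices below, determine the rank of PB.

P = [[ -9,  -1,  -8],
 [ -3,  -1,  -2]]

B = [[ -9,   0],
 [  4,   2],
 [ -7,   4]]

2

First compute PB:
[[133, -34],
 [ 37, -10]]
Now row reduce the product.
R2 ← R2 − (37/133)·R1: [0, -72/133]
2 nonzero rows, so rank(PB) = 2.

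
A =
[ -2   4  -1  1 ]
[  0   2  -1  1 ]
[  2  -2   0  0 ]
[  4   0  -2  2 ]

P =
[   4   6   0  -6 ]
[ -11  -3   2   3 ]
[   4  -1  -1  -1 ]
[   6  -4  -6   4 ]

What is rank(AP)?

2

First compute AP:
[[-50, -27,   3,  29],
 [-20,  -9,  -1,  11],
 [ 30,  18,  -4, -18],
 [ 20,  18, -10, -14]]
Now row reduce the product.
R2 ← R2 − (2/5)·R1: [0, 9/5, -11/5, -3/5]
R3 ← R3 + (3/5)·R1: [0, 9/5, -11/5, -3/5]
R4 ← R4 + (2/5)·R1: [0, 36/5, -44/5, -12/5]
R3 ← R3 − R2: [0, 0, 0, 0]
R4 ← R4 − (4)·R2: [0, 0, 0, 0]
2 nonzero rows, so rank(AP) = 2.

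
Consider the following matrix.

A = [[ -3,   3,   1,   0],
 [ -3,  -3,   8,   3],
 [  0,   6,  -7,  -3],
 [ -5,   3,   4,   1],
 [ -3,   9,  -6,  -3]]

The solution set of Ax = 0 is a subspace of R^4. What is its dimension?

2

Row reduce to echelon form.
R2 ← R2 − R1: [0, -6, 7, 3]
R4 ← R4 − (5/3)·R1: [0, -2, 7/3, 1]
R5 ← R5 − R1: [0, 6, -7, -3]
R3 ← R3 + R2: [0, 0, 0, 0]
R4 ← R4 − (1/3)·R2: [0, 0, 0, 0]
R5 ← R5 + R2: [0, 0, 0, 0]
2 nonzero rows, so rank(A) = 2.
A has 4 columns; by rank–nullity, nullity = 4 − 2 = 2.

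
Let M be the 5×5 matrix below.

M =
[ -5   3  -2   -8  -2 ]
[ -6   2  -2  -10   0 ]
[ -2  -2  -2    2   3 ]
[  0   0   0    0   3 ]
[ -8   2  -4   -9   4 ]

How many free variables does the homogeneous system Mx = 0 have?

Row reduce to echelon form.
R2 ← R2 − (6/5)·R1: [0, -8/5, 2/5, -2/5, 12/5]
R3 ← R3 − (2/5)·R1: [0, -16/5, -6/5, 26/5, 19/5]
R5 ← R5 − (8/5)·R1: [0, -14/5, -4/5, 19/5, 36/5]
R3 ← R3 − (2)·R2: [0, 0, -2, 6, -1]
R5 ← R5 − (7/4)·R2: [0, 0, -3/2, 9/2, 3]
R5 ← R5 − (3/4)·R3: [0, 0, 0, 0, 15/4]
R5 ← R5 − (5/4)·R4: [0, 0, 0, 0, 0]
4 nonzero rows, so rank(M) = 4.
M has 5 columns; by rank–nullity, nullity = 5 − 4 = 1.

1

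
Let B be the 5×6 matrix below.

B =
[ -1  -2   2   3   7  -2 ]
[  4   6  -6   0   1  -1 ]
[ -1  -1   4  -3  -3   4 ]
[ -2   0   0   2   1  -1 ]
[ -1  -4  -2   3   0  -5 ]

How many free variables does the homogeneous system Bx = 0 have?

2

Row reduce to echelon form.
R2 ← R2 + (4)·R1: [0, -2, 2, 12, 29, -9]
R3 ← R3 − R1: [0, 1, 2, -6, -10, 6]
R4 ← R4 − (2)·R1: [0, 4, -4, -4, -13, 3]
R5 ← R5 − R1: [0, -2, -4, 0, -7, -3]
R3 ← R3 + (1/2)·R2: [0, 0, 3, 0, 9/2, 3/2]
R4 ← R4 + (2)·R2: [0, 0, 0, 20, 45, -15]
R5 ← R5 − R2: [0, 0, -6, -12, -36, 6]
R5 ← R5 + (2)·R3: [0, 0, 0, -12, -27, 9]
R5 ← R5 + (3/5)·R4: [0, 0, 0, 0, 0, 0]
4 nonzero rows, so rank(B) = 4.
B has 6 columns; by rank–nullity, nullity = 6 − 4 = 2.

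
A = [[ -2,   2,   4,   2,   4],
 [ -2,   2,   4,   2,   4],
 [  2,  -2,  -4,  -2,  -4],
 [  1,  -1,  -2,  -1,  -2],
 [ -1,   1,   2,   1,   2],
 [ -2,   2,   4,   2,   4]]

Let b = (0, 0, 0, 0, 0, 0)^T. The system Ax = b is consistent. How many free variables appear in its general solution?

4

Row reduce the augmented matrix [A | b].
R2 ← R2 − R1: [0, 0, 0, 0, 0, 0]
R3 ← R3 + R1: [0, 0, 0, 0, 0, 0]
R4 ← R4 + (1/2)·R1: [0, 0, 0, 0, 0, 0]
R5 ← R5 − (1/2)·R1: [0, 0, 0, 0, 0, 0]
R6 ← R6 − R1: [0, 0, 0, 0, 0, 0]
The echelon form has 1 nonzero rows, and every pivot lies in the first 5 columns, so rank(A) = rank([A|b]) = 1.
The system is consistent.
Free variables = (unknowns) − (rank) = 5 − 1 = 4.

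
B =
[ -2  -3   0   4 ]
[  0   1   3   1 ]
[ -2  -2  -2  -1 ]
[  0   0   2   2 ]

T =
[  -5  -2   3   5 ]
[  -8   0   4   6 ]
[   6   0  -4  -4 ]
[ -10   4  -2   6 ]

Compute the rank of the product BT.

4

First compute BT:
[[ -6,  20, -26,  -4],
 [  0,   4, -10,   0],
 [ 24,   0,  -4, -20],
 [ -8,   8, -12,   4]]
Now row reduce the product.
R3 ← R3 + (4)·R1: [0, 80, -108, -36]
R4 ← R4 − (4/3)·R1: [0, -56/3, 68/3, 28/3]
R3 ← R3 − (20)·R2: [0, 0, 92, -36]
R4 ← R4 + (14/3)·R2: [0, 0, -24, 28/3]
R4 ← R4 + (6/23)·R3: [0, 0, 0, -4/69]
4 nonzero rows, so rank(BT) = 4.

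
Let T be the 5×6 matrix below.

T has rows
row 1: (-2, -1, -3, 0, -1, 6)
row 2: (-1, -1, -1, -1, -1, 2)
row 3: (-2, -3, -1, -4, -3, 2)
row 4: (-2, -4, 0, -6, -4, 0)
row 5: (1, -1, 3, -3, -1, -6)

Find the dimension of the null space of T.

Row reduce to echelon form.
R2 ← R2 − (1/2)·R1: [0, -1/2, 1/2, -1, -1/2, -1]
R3 ← R3 − R1: [0, -2, 2, -4, -2, -4]
R4 ← R4 − R1: [0, -3, 3, -6, -3, -6]
R5 ← R5 + (1/2)·R1: [0, -3/2, 3/2, -3, -3/2, -3]
R3 ← R3 − (4)·R2: [0, 0, 0, 0, 0, 0]
R4 ← R4 − (6)·R2: [0, 0, 0, 0, 0, 0]
R5 ← R5 − (3)·R2: [0, 0, 0, 0, 0, 0]
2 nonzero rows, so rank(T) = 2.
T has 6 columns; by rank–nullity, nullity = 6 − 2 = 4.

4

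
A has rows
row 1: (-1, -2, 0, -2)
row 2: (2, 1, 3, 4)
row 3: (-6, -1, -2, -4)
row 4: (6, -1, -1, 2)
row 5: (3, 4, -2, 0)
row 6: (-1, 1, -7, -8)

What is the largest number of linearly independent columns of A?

4

Row reduce to echelon form.
R2 ← R2 + (2)·R1: [0, -3, 3, 0]
R3 ← R3 − (6)·R1: [0, 11, -2, 8]
R4 ← R4 + (6)·R1: [0, -13, -1, -10]
R5 ← R5 + (3)·R1: [0, -2, -2, -6]
R6 ← R6 − R1: [0, 3, -7, -6]
R3 ← R3 + (11/3)·R2: [0, 0, 9, 8]
R4 ← R4 − (13/3)·R2: [0, 0, -14, -10]
R5 ← R5 − (2/3)·R2: [0, 0, -4, -6]
R6 ← R6 + R2: [0, 0, -4, -6]
R4 ← R4 + (14/9)·R3: [0, 0, 0, 22/9]
R5 ← R5 + (4/9)·R3: [0, 0, 0, -22/9]
R6 ← R6 + (4/9)·R3: [0, 0, 0, -22/9]
R5 ← R5 + R4: [0, 0, 0, 0]
R6 ← R6 + R4: [0, 0, 0, 0]
Echelon form has 4 nonzero rows, so rank(A) = 4.
The rank gives the maximum number of linearly independent columns: 4.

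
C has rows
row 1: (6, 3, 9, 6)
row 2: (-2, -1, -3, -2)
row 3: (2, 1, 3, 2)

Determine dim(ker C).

3

Row reduce to echelon form.
R2 ← R2 + (1/3)·R1: [0, 0, 0, 0]
R3 ← R3 − (1/3)·R1: [0, 0, 0, 0]
1 nonzero row, so rank(C) = 1.
C has 4 columns; by rank–nullity, nullity = 4 − 1 = 3.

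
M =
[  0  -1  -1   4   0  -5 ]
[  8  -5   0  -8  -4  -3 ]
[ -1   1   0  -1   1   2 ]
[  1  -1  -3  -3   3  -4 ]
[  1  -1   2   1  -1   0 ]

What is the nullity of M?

2

Row reduce to echelon form.
Swap R1 ↔ R2
R3 ← R3 + (1/8)·R1: [0, 3/8, 0, -2, 1/2, 13/8]
R4 ← R4 − (1/8)·R1: [0, -3/8, -3, -2, 7/2, -29/8]
R5 ← R5 − (1/8)·R1: [0, -3/8, 2, 2, -1/2, 3/8]
R3 ← R3 + (3/8)·R2: [0, 0, -3/8, -1/2, 1/2, -1/4]
R4 ← R4 − (3/8)·R2: [0, 0, -21/8, -7/2, 7/2, -7/4]
R5 ← R5 − (3/8)·R2: [0, 0, 19/8, 1/2, -1/2, 9/4]
R4 ← R4 − (7)·R3: [0, 0, 0, 0, 0, 0]
R5 ← R5 + (19/3)·R3: [0, 0, 0, -8/3, 8/3, 2/3]
Swap R4 ↔ R5
4 nonzero rows, so rank(M) = 4.
M has 6 columns; by rank–nullity, nullity = 6 − 4 = 2.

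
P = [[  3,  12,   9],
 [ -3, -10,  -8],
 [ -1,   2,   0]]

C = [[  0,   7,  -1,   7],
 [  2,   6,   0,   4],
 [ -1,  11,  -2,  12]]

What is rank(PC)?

2

First compute PC:
[[ 15, 192, -21, 177],
 [-12, -169,  19, -157],
 [  4,   5,   1,   1]]
Now row reduce the product.
R2 ← R2 + (4/5)·R1: [0, -77/5, 11/5, -77/5]
R3 ← R3 − (4/15)·R1: [0, -231/5, 33/5, -231/5]
R3 ← R3 − (3)·R2: [0, 0, 0, 0]
2 nonzero rows, so rank(PC) = 2.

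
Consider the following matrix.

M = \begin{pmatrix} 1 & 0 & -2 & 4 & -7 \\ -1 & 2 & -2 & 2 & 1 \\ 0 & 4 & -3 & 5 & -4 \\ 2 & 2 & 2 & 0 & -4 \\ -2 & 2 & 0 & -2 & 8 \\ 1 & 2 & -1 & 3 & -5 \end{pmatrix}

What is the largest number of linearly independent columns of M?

3

Row reduce to echelon form.
R2 ← R2 + R1: [0, 2, -4, 6, -6]
R4 ← R4 − (2)·R1: [0, 2, 6, -8, 10]
R5 ← R5 + (2)·R1: [0, 2, -4, 6, -6]
R6 ← R6 − R1: [0, 2, 1, -1, 2]
R3 ← R3 − (2)·R2: [0, 0, 5, -7, 8]
R4 ← R4 − R2: [0, 0, 10, -14, 16]
R5 ← R5 − R2: [0, 0, 0, 0, 0]
R6 ← R6 − R2: [0, 0, 5, -7, 8]
R4 ← R4 − (2)·R3: [0, 0, 0, 0, 0]
R6 ← R6 − R3: [0, 0, 0, 0, 0]
Echelon form has 3 nonzero rows, so rank(M) = 3.
The rank gives the maximum number of linearly independent columns: 3.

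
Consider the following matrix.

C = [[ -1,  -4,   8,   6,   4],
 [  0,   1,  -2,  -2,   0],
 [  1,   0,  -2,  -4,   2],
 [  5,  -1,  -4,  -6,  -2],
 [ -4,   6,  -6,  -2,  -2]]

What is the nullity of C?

2

Row reduce to echelon form.
R3 ← R3 + R1: [0, -4, 6, 2, 6]
R4 ← R4 + (5)·R1: [0, -21, 36, 24, 18]
R5 ← R5 − (4)·R1: [0, 22, -38, -26, -18]
R3 ← R3 + (4)·R2: [0, 0, -2, -6, 6]
R4 ← R4 + (21)·R2: [0, 0, -6, -18, 18]
R5 ← R5 − (22)·R2: [0, 0, 6, 18, -18]
R4 ← R4 − (3)·R3: [0, 0, 0, 0, 0]
R5 ← R5 + (3)·R3: [0, 0, 0, 0, 0]
3 nonzero rows, so rank(C) = 3.
C has 5 columns; by rank–nullity, nullity = 5 − 3 = 2.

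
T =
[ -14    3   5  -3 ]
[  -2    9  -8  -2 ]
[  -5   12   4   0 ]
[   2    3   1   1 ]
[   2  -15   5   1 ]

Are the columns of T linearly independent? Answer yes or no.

no

Row reduce T to echelon form.
R2 ← R2 − (1/7)·R1: [0, 60/7, -61/7, -11/7]
R3 ← R3 − (5/14)·R1: [0, 153/14, 31/14, 15/14]
R4 ← R4 + (1/7)·R1: [0, 24/7, 12/7, 4/7]
R5 ← R5 + (1/7)·R1: [0, -102/7, 40/7, 4/7]
R3 ← R3 − (51/40)·R2: [0, 0, 533/40, 123/40]
R4 ← R4 − (2/5)·R2: [0, 0, 26/5, 6/5]
R5 ← R5 + (17/10)·R2: [0, 0, -91/10, -21/10]
R4 ← R4 − (16/41)·R3: [0, 0, 0, 0]
R5 ← R5 + (28/41)·R3: [0, 0, 0, 0]
3 pivots among 4 columns.
Only 3 < 4 pivot columns, so the columns are linearly dependent.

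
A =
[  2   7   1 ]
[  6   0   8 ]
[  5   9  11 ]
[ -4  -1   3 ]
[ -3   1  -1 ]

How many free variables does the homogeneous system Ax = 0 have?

Row reduce to echelon form.
R2 ← R2 − (3)·R1: [0, -21, 5]
R3 ← R3 − (5/2)·R1: [0, -17/2, 17/2]
R4 ← R4 + (2)·R1: [0, 13, 5]
R5 ← R5 + (3/2)·R1: [0, 23/2, 1/2]
R3 ← R3 − (17/42)·R2: [0, 0, 136/21]
R4 ← R4 + (13/21)·R2: [0, 0, 170/21]
R5 ← R5 + (23/42)·R2: [0, 0, 68/21]
R4 ← R4 − (5/4)·R3: [0, 0, 0]
R5 ← R5 − (1/2)·R3: [0, 0, 0]
3 nonzero rows, so rank(A) = 3.
A has 3 columns; by rank–nullity, nullity = 3 − 3 = 0.

0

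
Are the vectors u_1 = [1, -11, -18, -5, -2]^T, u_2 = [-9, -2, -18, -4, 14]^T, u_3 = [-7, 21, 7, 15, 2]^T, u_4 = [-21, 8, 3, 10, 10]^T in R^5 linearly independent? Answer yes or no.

yes

Form the matrix with these vectors as rows and row reduce.
R2 ← R2 + (9)·R1: [0, -101, -180, -49, -4]
R3 ← R3 + (7)·R1: [0, -56, -119, -20, -12]
R4 ← R4 + (21)·R1: [0, -223, -375, -95, -32]
R3 ← R3 − (56/101)·R2: [0, 0, -1939/101, 724/101, -988/101]
R4 ← R4 − (223/101)·R2: [0, 0, 2265/101, 1332/101, -2340/101]
R4 ← R4 + (2265/1939)·R3: [0, 0, 0, 41808/1939, -67080/1939]
4 nonzero rows, so the 4 vectors span a space of dimension 4.
Since 4 = 4, the vectors are linearly independent.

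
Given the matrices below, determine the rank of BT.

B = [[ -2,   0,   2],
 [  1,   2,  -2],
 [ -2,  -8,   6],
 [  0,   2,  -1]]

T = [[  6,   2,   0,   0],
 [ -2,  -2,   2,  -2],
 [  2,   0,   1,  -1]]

First compute BT:
[[ -8,  -4,   2,  -2],
 [ -2,  -2,   2,  -2],
 [ 16,  12, -10,  10],
 [ -6,  -4,   3,  -3]]
Now row reduce the product.
R2 ← R2 − (1/4)·R1: [0, -1, 3/2, -3/2]
R3 ← R3 + (2)·R1: [0, 4, -6, 6]
R4 ← R4 − (3/4)·R1: [0, -1, 3/2, -3/2]
R3 ← R3 + (4)·R2: [0, 0, 0, 0]
R4 ← R4 − R2: [0, 0, 0, 0]
2 nonzero rows, so rank(BT) = 2.

2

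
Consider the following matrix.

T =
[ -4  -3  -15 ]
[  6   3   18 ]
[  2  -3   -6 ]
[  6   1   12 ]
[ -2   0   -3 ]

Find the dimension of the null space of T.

Row reduce to echelon form.
R2 ← R2 + (3/2)·R1: [0, -3/2, -9/2]
R3 ← R3 + (1/2)·R1: [0, -9/2, -27/2]
R4 ← R4 + (3/2)·R1: [0, -7/2, -21/2]
R5 ← R5 − (1/2)·R1: [0, 3/2, 9/2]
R3 ← R3 − (3)·R2: [0, 0, 0]
R4 ← R4 − (7/3)·R2: [0, 0, 0]
R5 ← R5 + R2: [0, 0, 0]
2 nonzero rows, so rank(T) = 2.
T has 3 columns; by rank–nullity, nullity = 3 − 2 = 1.

1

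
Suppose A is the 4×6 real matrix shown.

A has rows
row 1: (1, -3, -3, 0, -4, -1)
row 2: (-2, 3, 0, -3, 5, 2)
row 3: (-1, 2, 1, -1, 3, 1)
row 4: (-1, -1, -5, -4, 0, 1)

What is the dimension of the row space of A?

Row reduce to echelon form.
R2 ← R2 + (2)·R1: [0, -3, -6, -3, -3, 0]
R3 ← R3 + R1: [0, -1, -2, -1, -1, 0]
R4 ← R4 + R1: [0, -4, -8, -4, -4, 0]
R3 ← R3 − (1/3)·R2: [0, 0, 0, 0, 0, 0]
R4 ← R4 − (4/3)·R2: [0, 0, 0, 0, 0, 0]
Echelon form has 2 nonzero rows, so rank(A) = 2.
The row space has dimension equal to the rank: 2.

2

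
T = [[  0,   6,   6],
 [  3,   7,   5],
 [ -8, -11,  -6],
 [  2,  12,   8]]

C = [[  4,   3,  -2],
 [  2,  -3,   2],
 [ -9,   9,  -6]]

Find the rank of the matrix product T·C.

2

First compute TC:
[[-42,  36, -24],
 [-19,  33, -22],
 [  0, -45,  30],
 [-40,  42, -28]]
Now row reduce the product.
R2 ← R2 − (19/42)·R1: [0, 117/7, -78/7]
R4 ← R4 − (20/21)·R1: [0, 54/7, -36/7]
R3 ← R3 + (35/13)·R2: [0, 0, 0]
R4 ← R4 − (6/13)·R2: [0, 0, 0]
2 nonzero rows, so rank(TC) = 2.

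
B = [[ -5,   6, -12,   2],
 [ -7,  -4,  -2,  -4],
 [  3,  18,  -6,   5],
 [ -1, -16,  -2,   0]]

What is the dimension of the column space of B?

3

Row reduce to echelon form.
R2 ← R2 − (7/5)·R1: [0, -62/5, 74/5, -34/5]
R3 ← R3 + (3/5)·R1: [0, 108/5, -66/5, 31/5]
R4 ← R4 − (1/5)·R1: [0, -86/5, 2/5, -2/5]
R3 ← R3 + (54/31)·R2: [0, 0, 390/31, -175/31]
R4 ← R4 − (43/31)·R2: [0, 0, -624/31, 280/31]
R4 ← R4 + (8/5)·R3: [0, 0, 0, 0]
Echelon form has 3 nonzero rows, so rank(B) = 3.
The column space has dimension equal to the rank: 3.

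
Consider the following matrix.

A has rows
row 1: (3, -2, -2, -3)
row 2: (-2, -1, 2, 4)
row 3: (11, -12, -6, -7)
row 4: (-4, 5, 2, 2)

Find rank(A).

2

Row reduce to echelon form.
R2 ← R2 + (2/3)·R1: [0, -7/3, 2/3, 2]
R3 ← R3 − (11/3)·R1: [0, -14/3, 4/3, 4]
R4 ← R4 + (4/3)·R1: [0, 7/3, -2/3, -2]
R3 ← R3 − (2)·R2: [0, 0, 0, 0]
R4 ← R4 + R2: [0, 0, 0, 0]
Echelon form has 2 nonzero rows, so rank(A) = 2.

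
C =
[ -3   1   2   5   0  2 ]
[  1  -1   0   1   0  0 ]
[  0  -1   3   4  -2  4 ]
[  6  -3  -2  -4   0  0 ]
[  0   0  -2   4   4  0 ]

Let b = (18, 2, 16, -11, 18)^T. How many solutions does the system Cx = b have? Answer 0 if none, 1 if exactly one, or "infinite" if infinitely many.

infinite

Row reduce the augmented matrix [C | b].
R2 ← R2 + (1/3)·R1: [0, -2/3, 2/3, 8/3, 0, 2/3, 8]
R4 ← R4 + (2)·R1: [0, -1, 2, 6, 0, 4, 25]
R3 ← R3 − (3/2)·R2: [0, 0, 2, 0, -2, 3, 4]
R4 ← R4 − (3/2)·R2: [0, 0, 1, 2, 0, 3, 13]
R4 ← R4 − (1/2)·R3: [0, 0, 0, 2, 1, 3/2, 11]
R5 ← R5 + R3: [0, 0, 0, 4, 2, 3, 22]
R5 ← R5 − (2)·R4: [0, 0, 0, 0, 0, 0, 0]
The echelon form has 4 nonzero rows, and every pivot lies in the first 6 columns, so rank(C) = rank([C|b]) = 4.
The system is consistent.
rank = 4 < 6 unknowns, so there are infinitely many solutions.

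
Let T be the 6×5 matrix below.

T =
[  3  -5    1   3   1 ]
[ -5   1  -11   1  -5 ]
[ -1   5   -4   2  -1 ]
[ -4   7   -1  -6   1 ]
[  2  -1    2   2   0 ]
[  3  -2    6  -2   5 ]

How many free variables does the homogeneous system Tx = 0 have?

0

Row reduce to echelon form.
R2 ← R2 + (5/3)·R1: [0, -22/3, -28/3, 6, -10/3]
R3 ← R3 + (1/3)·R1: [0, 10/3, -11/3, 3, -2/3]
R4 ← R4 + (4/3)·R1: [0, 1/3, 1/3, -2, 7/3]
R5 ← R5 − (2/3)·R1: [0, 7/3, 4/3, 0, -2/3]
R6 ← R6 − R1: [0, 3, 5, -5, 4]
R3 ← R3 + (5/11)·R2: [0, 0, -87/11, 63/11, -24/11]
R4 ← R4 + (1/22)·R2: [0, 0, -1/11, -19/11, 24/11]
R5 ← R5 + (7/22)·R2: [0, 0, -18/11, 21/11, -19/11]
R6 ← R6 + (9/22)·R2: [0, 0, 13/11, -28/11, 29/11]
R4 ← R4 − (1/87)·R3: [0, 0, 0, -52/29, 64/29]
R5 ← R5 − (6/29)·R3: [0, 0, 0, 21/29, -37/29]
R6 ← R6 + (13/87)·R3: [0, 0, 0, -49/29, 67/29]
R5 ← R5 + (21/52)·R4: [0, 0, 0, 0, -5/13]
R6 ← R6 − (49/52)·R4: [0, 0, 0, 0, 3/13]
R6 ← R6 + (3/5)·R5: [0, 0, 0, 0, 0]
5 nonzero rows, so rank(T) = 5.
T has 5 columns; by rank–nullity, nullity = 5 − 5 = 0.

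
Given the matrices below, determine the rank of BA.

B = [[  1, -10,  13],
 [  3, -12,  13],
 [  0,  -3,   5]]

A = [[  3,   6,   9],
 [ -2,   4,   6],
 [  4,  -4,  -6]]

2

First compute BA:
[[ 75, -86, -129],
 [ 85, -82, -123],
 [ 26, -32, -48]]
Now row reduce the product.
R2 ← R2 − (17/15)·R1: [0, 232/15, 116/5]
R3 ← R3 − (26/75)·R1: [0, -164/75, -82/25]
R3 ← R3 + (41/290)·R2: [0, 0, 0]
2 nonzero rows, so rank(BA) = 2.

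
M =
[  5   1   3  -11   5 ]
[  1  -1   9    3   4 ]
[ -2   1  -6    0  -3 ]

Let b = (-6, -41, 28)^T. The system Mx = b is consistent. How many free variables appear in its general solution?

Row reduce the augmented matrix [M | b].
R2 ← R2 − (1/5)·R1: [0, -6/5, 42/5, 26/5, 3, -199/5]
R3 ← R3 + (2/5)·R1: [0, 7/5, -24/5, -22/5, -1, 128/5]
R3 ← R3 + (7/6)·R2: [0, 0, 5, 5/3, 5/2, -125/6]
The echelon form has 3 nonzero rows, and every pivot lies in the first 5 columns, so rank(M) = rank([M|b]) = 3.
The system is consistent.
Free variables = (unknowns) − (rank) = 5 − 3 = 2.

2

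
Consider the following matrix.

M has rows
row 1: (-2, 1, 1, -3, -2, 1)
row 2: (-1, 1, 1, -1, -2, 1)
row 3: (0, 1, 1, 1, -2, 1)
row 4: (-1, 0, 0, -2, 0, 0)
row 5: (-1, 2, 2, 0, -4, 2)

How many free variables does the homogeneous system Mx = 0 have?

Row reduce to echelon form.
R2 ← R2 − (1/2)·R1: [0, 1/2, 1/2, 1/2, -1, 1/2]
R4 ← R4 − (1/2)·R1: [0, -1/2, -1/2, -1/2, 1, -1/2]
R5 ← R5 − (1/2)·R1: [0, 3/2, 3/2, 3/2, -3, 3/2]
R3 ← R3 − (2)·R2: [0, 0, 0, 0, 0, 0]
R4 ← R4 + R2: [0, 0, 0, 0, 0, 0]
R5 ← R5 − (3)·R2: [0, 0, 0, 0, 0, 0]
2 nonzero rows, so rank(M) = 2.
M has 6 columns; by rank–nullity, nullity = 6 − 2 = 4.

4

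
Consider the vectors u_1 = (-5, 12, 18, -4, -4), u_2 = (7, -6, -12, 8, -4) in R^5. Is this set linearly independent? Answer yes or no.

Form the matrix with these vectors as rows and row reduce.
R2 ← R2 + (7/5)·R1: [0, 54/5, 66/5, 12/5, -48/5]
2 nonzero rows, so the 2 vectors span a space of dimension 2.
Since 2 = 2, the vectors are linearly independent.

yes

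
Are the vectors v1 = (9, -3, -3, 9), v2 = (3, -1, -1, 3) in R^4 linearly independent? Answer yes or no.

no

Form the matrix with these vectors as rows and row reduce.
R2 ← R2 − (1/3)·R1: [0, 0, 0, 0]
1 nonzero row, so the 2 vectors span a space of dimension 1.
Since 1 < 2, the vectors are linearly dependent.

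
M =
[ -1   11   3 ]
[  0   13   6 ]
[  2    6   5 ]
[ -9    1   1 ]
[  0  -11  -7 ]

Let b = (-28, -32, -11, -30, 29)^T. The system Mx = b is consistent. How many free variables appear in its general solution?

0

Row reduce the augmented matrix [M | b].
R3 ← R3 + (2)·R1: [0, 28, 11, -67]
R4 ← R4 − (9)·R1: [0, -98, -26, 222]
R3 ← R3 − (28/13)·R2: [0, 0, -25/13, 25/13]
R4 ← R4 + (98/13)·R2: [0, 0, 250/13, -250/13]
R5 ← R5 + (11/13)·R2: [0, 0, -25/13, 25/13]
R4 ← R4 + (10)·R3: [0, 0, 0, 0]
R5 ← R5 − R3: [0, 0, 0, 0]
The echelon form has 3 nonzero rows, and every pivot lies in the first 3 columns, so rank(M) = rank([M|b]) = 3.
The system is consistent.
Free variables = (unknowns) − (rank) = 3 − 3 = 0.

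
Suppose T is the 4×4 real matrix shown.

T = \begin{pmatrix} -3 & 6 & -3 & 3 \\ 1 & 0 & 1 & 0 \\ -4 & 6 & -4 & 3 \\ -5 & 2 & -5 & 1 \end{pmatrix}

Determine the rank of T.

Row reduce to echelon form.
R2 ← R2 + (1/3)·R1: [0, 2, 0, 1]
R3 ← R3 − (4/3)·R1: [0, -2, 0, -1]
R4 ← R4 − (5/3)·R1: [0, -8, 0, -4]
R3 ← R3 + R2: [0, 0, 0, 0]
R4 ← R4 + (4)·R2: [0, 0, 0, 0]
Echelon form has 2 nonzero rows, so rank(T) = 2.

2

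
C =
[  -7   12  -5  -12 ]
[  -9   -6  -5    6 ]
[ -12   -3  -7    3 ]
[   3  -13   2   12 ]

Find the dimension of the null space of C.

Row reduce to echelon form.
R2 ← R2 − (9/7)·R1: [0, -150/7, 10/7, 150/7]
R3 ← R3 − (12/7)·R1: [0, -165/7, 11/7, 165/7]
R4 ← R4 + (3/7)·R1: [0, -55/7, -1/7, 48/7]
R3 ← R3 − (11/10)·R2: [0, 0, 0, 0]
R4 ← R4 − (11/30)·R2: [0, 0, -2/3, -1]
Swap R3 ↔ R4
3 nonzero rows, so rank(C) = 3.
C has 4 columns; by rank–nullity, nullity = 4 − 3 = 1.

1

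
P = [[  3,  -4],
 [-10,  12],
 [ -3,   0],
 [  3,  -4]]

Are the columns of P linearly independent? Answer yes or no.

yes

Row reduce P to echelon form.
R2 ← R2 + (10/3)·R1: [0, -4/3]
R3 ← R3 + R1: [0, -4]
R4 ← R4 − R1: [0, 0]
R3 ← R3 − (3)·R2: [0, 0]
2 pivots among 2 columns.
Every column is a pivot column, so the columns are linearly independent.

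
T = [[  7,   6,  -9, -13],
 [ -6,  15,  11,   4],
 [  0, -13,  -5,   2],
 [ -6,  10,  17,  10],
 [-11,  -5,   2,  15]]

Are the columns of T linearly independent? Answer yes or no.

Row reduce T to echelon form.
R2 ← R2 + (6/7)·R1: [0, 141/7, 23/7, -50/7]
R4 ← R4 + (6/7)·R1: [0, 106/7, 65/7, -8/7]
R5 ← R5 + (11/7)·R1: [0, 31/7, -85/7, -38/7]
R3 ← R3 + (91/141)·R2: [0, 0, -406/141, -368/141]
R4 ← R4 − (106/141)·R2: [0, 0, 961/141, 596/141]
R5 ← R5 − (31/141)·R2: [0, 0, -1814/141, -544/141]
R4 ← R4 + (961/406)·R3: [0, 0, 0, -396/203]
R5 ← R5 − (907/203)·R3: [0, 0, 0, 1584/203]
R5 ← R5 + (4)·R4: [0, 0, 0, 0]
4 pivots among 4 columns.
Every column is a pivot column, so the columns are linearly independent.

yes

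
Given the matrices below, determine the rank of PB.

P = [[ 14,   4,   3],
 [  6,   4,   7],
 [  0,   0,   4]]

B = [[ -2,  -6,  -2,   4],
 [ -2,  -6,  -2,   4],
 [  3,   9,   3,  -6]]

1

First compute PB:
[[-27, -81, -27,  54],
 [  1,   3,   1,  -2],
 [ 12,  36,  12, -24]]
Now row reduce the product.
R2 ← R2 + (1/27)·R1: [0, 0, 0, 0]
R3 ← R3 + (4/9)·R1: [0, 0, 0, 0]
1 nonzero row, so rank(PB) = 1.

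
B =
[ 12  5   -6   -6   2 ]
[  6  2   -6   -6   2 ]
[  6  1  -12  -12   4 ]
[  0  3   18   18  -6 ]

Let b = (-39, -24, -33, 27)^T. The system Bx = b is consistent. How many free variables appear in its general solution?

Row reduce the augmented matrix [B | b].
R2 ← R2 − (1/2)·R1: [0, -1/2, -3, -3, 1, -9/2]
R3 ← R3 − (1/2)·R1: [0, -3/2, -9, -9, 3, -27/2]
R3 ← R3 − (3)·R2: [0, 0, 0, 0, 0, 0]
R4 ← R4 + (6)·R2: [0, 0, 0, 0, 0, 0]
The echelon form has 2 nonzero rows, and every pivot lies in the first 5 columns, so rank(B) = rank([B|b]) = 2.
The system is consistent.
Free variables = (unknowns) − (rank) = 5 − 2 = 3.

3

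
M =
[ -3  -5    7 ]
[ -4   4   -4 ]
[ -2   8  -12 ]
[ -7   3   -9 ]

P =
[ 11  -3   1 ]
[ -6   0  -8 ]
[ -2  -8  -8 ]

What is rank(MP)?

3

First compute MP:
[[-17, -47, -19],
 [-60,  44,  -4],
 [-46, 102,  30],
 [-77,  93,  41]]
Now row reduce the product.
R2 ← R2 − (60/17)·R1: [0, 3568/17, 1072/17]
R3 ← R3 − (46/17)·R1: [0, 3896/17, 1384/17]
R4 ← R4 − (77/17)·R1: [0, 5200/17, 2160/17]
R3 ← R3 − (487/446)·R2: [0, 0, 2800/223]
R4 ← R4 − (325/223)·R2: [0, 0, 7840/223]
R4 ← R4 − (14/5)·R3: [0, 0, 0]
3 nonzero rows, so rank(MP) = 3.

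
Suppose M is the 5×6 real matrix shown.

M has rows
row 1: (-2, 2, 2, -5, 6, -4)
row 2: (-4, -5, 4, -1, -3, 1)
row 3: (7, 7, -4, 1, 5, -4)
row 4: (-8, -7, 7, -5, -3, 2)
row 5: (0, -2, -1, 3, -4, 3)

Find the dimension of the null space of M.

2

Row reduce to echelon form.
R2 ← R2 − (2)·R1: [0, -9, 0, 9, -15, 9]
R3 ← R3 + (7/2)·R1: [0, 14, 3, -33/2, 26, -18]
R4 ← R4 − (4)·R1: [0, -15, -1, 15, -27, 18]
R3 ← R3 + (14/9)·R2: [0, 0, 3, -5/2, 8/3, -4]
R4 ← R4 − (5/3)·R2: [0, 0, -1, 0, -2, 3]
R5 ← R5 − (2/9)·R2: [0, 0, -1, 1, -2/3, 1]
R4 ← R4 + (1/3)·R3: [0, 0, 0, -5/6, -10/9, 5/3]
R5 ← R5 + (1/3)·R3: [0, 0, 0, 1/6, 2/9, -1/3]
R5 ← R5 + (1/5)·R4: [0, 0, 0, 0, 0, 0]
4 nonzero rows, so rank(M) = 4.
M has 6 columns; by rank–nullity, nullity = 6 − 4 = 2.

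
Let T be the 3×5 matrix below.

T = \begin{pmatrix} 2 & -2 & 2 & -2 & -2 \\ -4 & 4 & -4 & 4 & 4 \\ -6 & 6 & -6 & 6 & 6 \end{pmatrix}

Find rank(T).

1

Row reduce to echelon form.
R2 ← R2 + (2)·R1: [0, 0, 0, 0, 0]
R3 ← R3 + (3)·R1: [0, 0, 0, 0, 0]
Echelon form has 1 nonzero row, so rank(T) = 1.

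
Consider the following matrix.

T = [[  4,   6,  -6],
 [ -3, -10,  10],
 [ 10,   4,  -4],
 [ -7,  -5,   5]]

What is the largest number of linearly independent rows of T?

Row reduce to echelon form.
R2 ← R2 + (3/4)·R1: [0, -11/2, 11/2]
R3 ← R3 − (5/2)·R1: [0, -11, 11]
R4 ← R4 + (7/4)·R1: [0, 11/2, -11/2]
R3 ← R3 − (2)·R2: [0, 0, 0]
R4 ← R4 + R2: [0, 0, 0]
Echelon form has 2 nonzero rows, so rank(T) = 2.
The rank gives the maximum number of linearly independent rows: 2.

2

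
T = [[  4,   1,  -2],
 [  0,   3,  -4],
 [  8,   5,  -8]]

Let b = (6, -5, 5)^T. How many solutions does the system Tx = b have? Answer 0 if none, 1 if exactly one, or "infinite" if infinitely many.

Row reduce the augmented matrix [T | b].
R3 ← R3 − (2)·R1: [0, 3, -4, -7]
R3 ← R3 − R2: [0, 0, 0, -2]
The echelon form has 3 nonzero rows; the last pivot sits in the augmented column, so rank(T) = 2 but rank([T|b]) = 3.
Since the ranks differ, the system is inconsistent.
It has no solutions.

0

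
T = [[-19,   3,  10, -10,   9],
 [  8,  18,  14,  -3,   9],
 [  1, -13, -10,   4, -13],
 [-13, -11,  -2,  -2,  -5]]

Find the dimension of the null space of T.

Row reduce to echelon form.
R2 ← R2 + (8/19)·R1: [0, 366/19, 346/19, -137/19, 243/19]
R3 ← R3 + (1/19)·R1: [0, -244/19, -180/19, 66/19, -238/19]
R4 ← R4 − (13/19)·R1: [0, -248/19, -168/19, 92/19, -212/19]
R3 ← R3 + (2/3)·R2: [0, 0, 8/3, -4/3, -4]
R4 ← R4 + (124/183)·R2: [0, 0, 640/183, -8/183, -152/61]
R4 ← R4 − (80/61)·R3: [0, 0, 0, 104/61, 168/61]
4 nonzero rows, so rank(T) = 4.
T has 5 columns; by rank–nullity, nullity = 5 − 4 = 1.

1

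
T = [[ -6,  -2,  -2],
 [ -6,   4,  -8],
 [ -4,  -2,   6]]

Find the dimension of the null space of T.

0

Row reduce to echelon form.
R2 ← R2 − R1: [0, 6, -6]
R3 ← R3 − (2/3)·R1: [0, -2/3, 22/3]
R3 ← R3 + (1/9)·R2: [0, 0, 20/3]
3 nonzero rows, so rank(T) = 3.
T has 3 columns; by rank–nullity, nullity = 3 − 3 = 0.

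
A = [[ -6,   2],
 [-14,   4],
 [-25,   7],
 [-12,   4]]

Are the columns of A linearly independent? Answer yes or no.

Row reduce A to echelon form.
R2 ← R2 − (7/3)·R1: [0, -2/3]
R3 ← R3 − (25/6)·R1: [0, -4/3]
R4 ← R4 − (2)·R1: [0, 0]
R3 ← R3 − (2)·R2: [0, 0]
2 pivots among 2 columns.
Every column is a pivot column, so the columns are linearly independent.

yes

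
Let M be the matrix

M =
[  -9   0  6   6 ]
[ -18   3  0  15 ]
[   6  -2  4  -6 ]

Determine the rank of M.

2

Row reduce to echelon form.
R2 ← R2 − (2)·R1: [0, 3, -12, 3]
R3 ← R3 + (2/3)·R1: [0, -2, 8, -2]
R3 ← R3 + (2/3)·R2: [0, 0, 0, 0]
Echelon form has 2 nonzero rows, so rank(M) = 2.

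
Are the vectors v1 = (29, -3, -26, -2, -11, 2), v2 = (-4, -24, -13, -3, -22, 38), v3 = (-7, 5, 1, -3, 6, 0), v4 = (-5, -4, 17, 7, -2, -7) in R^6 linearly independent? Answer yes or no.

Form the matrix with these vectors as rows and row reduce.
R2 ← R2 + (4/29)·R1: [0, -708/29, -481/29, -95/29, -682/29, 1110/29]
R3 ← R3 + (7/29)·R1: [0, 124/29, -153/29, -101/29, 97/29, 14/29]
R4 ← R4 + (5/29)·R1: [0, -131/29, 363/29, 193/29, -113/29, -193/29]
R3 ← R3 + (31/177)·R2: [0, 0, -1448/177, -718/177, -137/177, 424/59]
R4 ← R4 − (131/708)·R2: [0, 0, 11035/708, 5141/708, 161/354, -1621/118]
R4 ← R4 + (11035/5792)·R3: [0, 0, 0, -1353/2896, -5907/5792, -33/724]
4 nonzero rows, so the 4 vectors span a space of dimension 4.
Since 4 = 4, the vectors are linearly independent.

yes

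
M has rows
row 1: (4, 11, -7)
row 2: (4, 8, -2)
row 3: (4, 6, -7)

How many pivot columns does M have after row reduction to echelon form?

3

Row reduce to echelon form.
R2 ← R2 − R1: [0, -3, 5]
R3 ← R3 − R1: [0, -5, 0]
R3 ← R3 − (5/3)·R2: [0, 0, -25/3]
Echelon form has 3 nonzero rows, so rank(M) = 3.
Each nonzero row contributes one pivot column: 3 pivot columns.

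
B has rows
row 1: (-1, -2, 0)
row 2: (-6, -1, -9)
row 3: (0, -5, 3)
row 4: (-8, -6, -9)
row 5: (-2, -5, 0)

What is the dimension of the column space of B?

Row reduce to echelon form.
R2 ← R2 − (6)·R1: [0, 11, -9]
R4 ← R4 − (8)·R1: [0, 10, -9]
R5 ← R5 − (2)·R1: [0, -1, 0]
R3 ← R3 + (5/11)·R2: [0, 0, -12/11]
R4 ← R4 − (10/11)·R2: [0, 0, -9/11]
R5 ← R5 + (1/11)·R2: [0, 0, -9/11]
R4 ← R4 − (3/4)·R3: [0, 0, 0]
R5 ← R5 − (3/4)·R3: [0, 0, 0]
Echelon form has 3 nonzero rows, so rank(B) = 3.
The column space has dimension equal to the rank: 3.

3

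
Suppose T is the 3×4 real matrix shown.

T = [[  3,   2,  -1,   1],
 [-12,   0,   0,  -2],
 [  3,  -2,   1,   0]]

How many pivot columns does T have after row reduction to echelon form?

Row reduce to echelon form.
R2 ← R2 + (4)·R1: [0, 8, -4, 2]
R3 ← R3 − R1: [0, -4, 2, -1]
R3 ← R3 + (1/2)·R2: [0, 0, 0, 0]
Echelon form has 2 nonzero rows, so rank(T) = 2.
Each nonzero row contributes one pivot column: 2 pivot columns.

2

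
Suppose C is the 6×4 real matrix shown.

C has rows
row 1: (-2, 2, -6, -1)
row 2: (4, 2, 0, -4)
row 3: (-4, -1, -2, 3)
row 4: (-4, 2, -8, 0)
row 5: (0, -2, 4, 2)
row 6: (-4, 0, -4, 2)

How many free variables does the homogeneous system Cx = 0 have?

Row reduce to echelon form.
R2 ← R2 + (2)·R1: [0, 6, -12, -6]
R3 ← R3 − (2)·R1: [0, -5, 10, 5]
R4 ← R4 − (2)·R1: [0, -2, 4, 2]
R6 ← R6 − (2)·R1: [0, -4, 8, 4]
R3 ← R3 + (5/6)·R2: [0, 0, 0, 0]
R4 ← R4 + (1/3)·R2: [0, 0, 0, 0]
R5 ← R5 + (1/3)·R2: [0, 0, 0, 0]
R6 ← R6 + (2/3)·R2: [0, 0, 0, 0]
2 nonzero rows, so rank(C) = 2.
C has 4 columns; by rank–nullity, nullity = 4 − 2 = 2.

2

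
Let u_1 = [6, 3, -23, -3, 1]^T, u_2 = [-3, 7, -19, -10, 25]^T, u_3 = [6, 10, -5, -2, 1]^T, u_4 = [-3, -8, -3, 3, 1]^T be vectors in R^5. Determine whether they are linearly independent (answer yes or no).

Form the matrix with these vectors as rows and row reduce.
R2 ← R2 + (1/2)·R1: [0, 17/2, -61/2, -23/2, 51/2]
R3 ← R3 − R1: [0, 7, 18, 1, 0]
R4 ← R4 + (1/2)·R1: [0, -13/2, -29/2, 3/2, 3/2]
R3 ← R3 − (14/17)·R2: [0, 0, 733/17, 178/17, -21]
R4 ← R4 + (13/17)·R2: [0, 0, -643/17, -124/17, 21]
R4 ← R4 + (643/733)·R3: [0, 0, 0, 1386/733, 1890/733]
4 nonzero rows, so the 4 vectors span a space of dimension 4.
Since 4 = 4, the vectors are linearly independent.

yes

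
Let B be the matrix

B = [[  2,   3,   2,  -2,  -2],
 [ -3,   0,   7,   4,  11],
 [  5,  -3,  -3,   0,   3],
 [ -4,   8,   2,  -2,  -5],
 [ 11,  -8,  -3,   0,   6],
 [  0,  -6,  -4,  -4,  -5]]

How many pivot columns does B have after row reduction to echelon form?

Row reduce to echelon form.
R2 ← R2 + (3/2)·R1: [0, 9/2, 10, 1, 8]
R3 ← R3 − (5/2)·R1: [0, -21/2, -8, 5, 8]
R4 ← R4 + (2)·R1: [0, 14, 6, -6, -9]
R5 ← R5 − (11/2)·R1: [0, -49/2, -14, 11, 17]
R3 ← R3 + (7/3)·R2: [0, 0, 46/3, 22/3, 80/3]
R4 ← R4 − (28/9)·R2: [0, 0, -226/9, -82/9, -305/9]
R5 ← R5 + (49/9)·R2: [0, 0, 364/9, 148/9, 545/9]
R6 ← R6 + (4/3)·R2: [0, 0, 28/3, -8/3, 17/3]
R4 ← R4 + (113/69)·R3: [0, 0, 0, 200/69, 225/23]
R5 ← R5 − (182/69)·R3: [0, 0, 0, -200/69, -225/23]
R6 ← R6 − (14/23)·R3: [0, 0, 0, -164/23, -243/23]
R5 ← R5 + R4: [0, 0, 0, 0, 0]
R6 ← R6 + (123/50)·R4: [0, 0, 0, 0, 27/2]
Swap R5 ↔ R6
Echelon form has 5 nonzero rows, so rank(B) = 5.
Each nonzero row contributes one pivot column: 5 pivot columns.

5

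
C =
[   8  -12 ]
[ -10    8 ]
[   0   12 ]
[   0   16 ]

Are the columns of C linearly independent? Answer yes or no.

Row reduce C to echelon form.
R2 ← R2 + (5/4)·R1: [0, -7]
R3 ← R3 + (12/7)·R2: [0, 0]
R4 ← R4 + (16/7)·R2: [0, 0]
2 pivots among 2 columns.
Every column is a pivot column, so the columns are linearly independent.

yes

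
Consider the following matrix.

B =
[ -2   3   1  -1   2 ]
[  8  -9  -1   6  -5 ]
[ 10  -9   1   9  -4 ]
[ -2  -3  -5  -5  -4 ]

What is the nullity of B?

3

Row reduce to echelon form.
R2 ← R2 + (4)·R1: [0, 3, 3, 2, 3]
R3 ← R3 + (5)·R1: [0, 6, 6, 4, 6]
R4 ← R4 − R1: [0, -6, -6, -4, -6]
R3 ← R3 − (2)·R2: [0, 0, 0, 0, 0]
R4 ← R4 + (2)·R2: [0, 0, 0, 0, 0]
2 nonzero rows, so rank(B) = 2.
B has 5 columns; by rank–nullity, nullity = 5 − 2 = 3.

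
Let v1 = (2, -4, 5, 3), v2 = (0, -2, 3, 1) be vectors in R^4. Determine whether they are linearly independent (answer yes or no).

Form the matrix with these vectors as rows and row reduce.
2 nonzero rows, so the 2 vectors span a space of dimension 2.
Since 2 = 2, the vectors are linearly independent.

yes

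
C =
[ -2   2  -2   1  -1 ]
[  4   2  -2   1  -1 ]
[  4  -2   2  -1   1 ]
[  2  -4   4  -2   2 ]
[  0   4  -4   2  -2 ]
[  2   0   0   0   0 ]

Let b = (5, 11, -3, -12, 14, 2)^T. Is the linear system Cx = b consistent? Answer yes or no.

Row reduce the augmented matrix [C | b].
R2 ← R2 + (2)·R1: [0, 6, -6, 3, -3, 21]
R3 ← R3 + (2)·R1: [0, 2, -2, 1, -1, 7]
R4 ← R4 + R1: [0, -2, 2, -1, 1, -7]
R6 ← R6 + R1: [0, 2, -2, 1, -1, 7]
R3 ← R3 − (1/3)·R2: [0, 0, 0, 0, 0, 0]
R4 ← R4 + (1/3)·R2: [0, 0, 0, 0, 0, 0]
R5 ← R5 − (2/3)·R2: [0, 0, 0, 0, 0, 0]
R6 ← R6 − (1/3)·R2: [0, 0, 0, 0, 0, 0]
The echelon form has 2 nonzero rows, and every pivot lies in the first 5 columns, so rank(C) = rank([C|b]) = 2.
The system is consistent.

yes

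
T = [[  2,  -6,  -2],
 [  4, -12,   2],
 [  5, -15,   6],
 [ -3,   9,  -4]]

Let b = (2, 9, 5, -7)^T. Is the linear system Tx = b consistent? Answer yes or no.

no

Row reduce the augmented matrix [T | b].
R2 ← R2 − (2)·R1: [0, 0, 6, 5]
R3 ← R3 − (5/2)·R1: [0, 0, 11, 0]
R4 ← R4 + (3/2)·R1: [0, 0, -7, -4]
R3 ← R3 − (11/6)·R2: [0, 0, 0, -55/6]
R4 ← R4 + (7/6)·R2: [0, 0, 0, 11/6]
R4 ← R4 + (1/5)·R3: [0, 0, 0, 0]
The echelon form has 3 nonzero rows; the last pivot sits in the augmented column, so rank(T) = 2 but rank([T|b]) = 3.
Since the ranks differ, the system is inconsistent.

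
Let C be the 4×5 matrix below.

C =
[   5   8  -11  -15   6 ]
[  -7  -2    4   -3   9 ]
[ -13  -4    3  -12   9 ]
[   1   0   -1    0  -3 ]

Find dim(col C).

Row reduce to echelon form.
R2 ← R2 + (7/5)·R1: [0, 46/5, -57/5, -24, 87/5]
R3 ← R3 + (13/5)·R1: [0, 84/5, -128/5, -51, 123/5]
R4 ← R4 − (1/5)·R1: [0, -8/5, 6/5, 3, -21/5]
R3 ← R3 − (42/23)·R2: [0, 0, -110/23, -165/23, -165/23]
R4 ← R4 + (4/23)·R2: [0, 0, -18/23, -27/23, -27/23]
R4 ← R4 − (9/55)·R3: [0, 0, 0, 0, 0]
Echelon form has 3 nonzero rows, so rank(C) = 3.
The column space has dimension equal to the rank: 3.

3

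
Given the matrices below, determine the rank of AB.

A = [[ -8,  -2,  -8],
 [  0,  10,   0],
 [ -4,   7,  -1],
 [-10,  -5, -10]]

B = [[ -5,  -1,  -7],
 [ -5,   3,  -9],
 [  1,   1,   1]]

First compute AB:
[[ 42,  -6,  66],
 [-50,  30, -90],
 [-16,  24, -36],
 [ 65, -15, 105]]
Now row reduce the product.
R2 ← R2 + (25/21)·R1: [0, 160/7, -80/7]
R3 ← R3 + (8/21)·R1: [0, 152/7, -76/7]
R4 ← R4 − (65/42)·R1: [0, -40/7, 20/7]
R3 ← R3 − (19/20)·R2: [0, 0, 0]
R4 ← R4 + (1/4)·R2: [0, 0, 0]
2 nonzero rows, so rank(AB) = 2.

2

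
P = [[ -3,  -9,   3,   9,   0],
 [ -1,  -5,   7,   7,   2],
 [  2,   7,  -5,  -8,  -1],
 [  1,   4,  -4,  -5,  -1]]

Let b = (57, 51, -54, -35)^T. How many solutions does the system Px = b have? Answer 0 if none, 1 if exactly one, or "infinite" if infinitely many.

Row reduce the augmented matrix [P | b].
R2 ← R2 − (1/3)·R1: [0, -2, 6, 4, 2, 32]
R3 ← R3 + (2/3)·R1: [0, 1, -3, -2, -1, -16]
R4 ← R4 + (1/3)·R1: [0, 1, -3, -2, -1, -16]
R3 ← R3 + (1/2)·R2: [0, 0, 0, 0, 0, 0]
R4 ← R4 + (1/2)·R2: [0, 0, 0, 0, 0, 0]
The echelon form has 2 nonzero rows, and every pivot lies in the first 5 columns, so rank(P) = rank([P|b]) = 2.
The system is consistent.
rank = 2 < 5 unknowns, so there are infinitely many solutions.

infinite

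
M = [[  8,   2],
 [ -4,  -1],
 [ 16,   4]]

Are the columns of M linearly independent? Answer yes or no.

no

Row reduce M to echelon form.
R2 ← R2 + (1/2)·R1: [0, 0]
R3 ← R3 − (2)·R1: [0, 0]
1 pivot among 2 columns.
Only 1 < 2 pivot columns, so the columns are linearly dependent.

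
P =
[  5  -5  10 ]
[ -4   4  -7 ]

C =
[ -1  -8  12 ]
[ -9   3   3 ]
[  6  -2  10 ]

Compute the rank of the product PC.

First compute PC:
[[100, -75, 145],
 [-74,  58, -106]]
Now row reduce the product.
R2 ← R2 + (37/50)·R1: [0, 5/2, 13/10]
2 nonzero rows, so rank(PC) = 2.

2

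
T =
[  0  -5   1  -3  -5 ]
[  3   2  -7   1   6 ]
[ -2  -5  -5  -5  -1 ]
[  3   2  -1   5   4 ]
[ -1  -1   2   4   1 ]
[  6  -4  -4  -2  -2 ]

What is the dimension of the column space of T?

Row reduce to echelon form.
Swap R1 ↔ R2
R3 ← R3 + (2/3)·R1: [0, -11/3, -29/3, -13/3, 3]
R4 ← R4 − R1: [0, 0, 6, 4, -2]
R5 ← R5 + (1/3)·R1: [0, -1/3, -1/3, 13/3, 3]
R6 ← R6 − (2)·R1: [0, -8, 10, -4, -14]
R3 ← R3 − (11/15)·R2: [0, 0, -52/5, -32/15, 20/3]
R5 ← R5 − (1/15)·R2: [0, 0, -2/5, 68/15, 10/3]
R6 ← R6 − (8/5)·R2: [0, 0, 42/5, 4/5, -6]
R4 ← R4 + (15/26)·R3: [0, 0, 0, 36/13, 24/13]
R5 ← R5 − (1/26)·R3: [0, 0, 0, 60/13, 40/13]
R6 ← R6 + (21/26)·R3: [0, 0, 0, -12/13, -8/13]
R5 ← R5 − (5/3)·R4: [0, 0, 0, 0, 0]
R6 ← R6 + (1/3)·R4: [0, 0, 0, 0, 0]
Echelon form has 4 nonzero rows, so rank(T) = 4.
The column space has dimension equal to the rank: 4.

4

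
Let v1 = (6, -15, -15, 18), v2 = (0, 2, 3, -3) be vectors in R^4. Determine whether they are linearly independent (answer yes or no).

yes

Form the matrix with these vectors as rows and row reduce.
2 nonzero rows, so the 2 vectors span a space of dimension 2.
Since 2 = 2, the vectors are linearly independent.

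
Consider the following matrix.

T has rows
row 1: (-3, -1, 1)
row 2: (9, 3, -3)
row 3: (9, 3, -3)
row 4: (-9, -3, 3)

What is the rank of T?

1

Row reduce to echelon form.
R2 ← R2 + (3)·R1: [0, 0, 0]
R3 ← R3 + (3)·R1: [0, 0, 0]
R4 ← R4 − (3)·R1: [0, 0, 0]
Echelon form has 1 nonzero row, so rank(T) = 1.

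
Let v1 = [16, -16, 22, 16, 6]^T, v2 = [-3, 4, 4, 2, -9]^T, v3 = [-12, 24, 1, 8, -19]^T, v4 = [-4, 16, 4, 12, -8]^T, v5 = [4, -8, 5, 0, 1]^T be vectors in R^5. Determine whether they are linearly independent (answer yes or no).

no

Form the matrix with these vectors as rows and row reduce.
R2 ← R2 + (3/16)·R1: [0, 1, 65/8, 5, -63/8]
R3 ← R3 + (3/4)·R1: [0, 12, 35/2, 20, -29/2]
R4 ← R4 + (1/4)·R1: [0, 12, 19/2, 16, -13/2]
R5 ← R5 − (1/4)·R1: [0, -4, -1/2, -4, -1/2]
R3 ← R3 − (12)·R2: [0, 0, -80, -40, 80]
R4 ← R4 − (12)·R2: [0, 0, -88, -44, 88]
R5 ← R5 + (4)·R2: [0, 0, 32, 16, -32]
R4 ← R4 − (11/10)·R3: [0, 0, 0, 0, 0]
R5 ← R5 + (2/5)·R3: [0, 0, 0, 0, 0]
3 nonzero rows, so the 5 vectors span a space of dimension 3.
Since 3 < 5, the vectors are linearly dependent.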